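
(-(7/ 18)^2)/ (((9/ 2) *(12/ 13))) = -0.04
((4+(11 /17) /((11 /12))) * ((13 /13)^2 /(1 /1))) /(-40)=-0.12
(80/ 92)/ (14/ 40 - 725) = -400/ 333339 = -0.00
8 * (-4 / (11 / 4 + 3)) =-5.57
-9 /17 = -0.53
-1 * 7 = -7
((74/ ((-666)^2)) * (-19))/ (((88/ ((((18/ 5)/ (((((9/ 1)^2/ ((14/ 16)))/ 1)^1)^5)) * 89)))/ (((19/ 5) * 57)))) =-10259849957/ 27901059095730585600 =-0.00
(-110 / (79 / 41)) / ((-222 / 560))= 1262800 / 8769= 144.01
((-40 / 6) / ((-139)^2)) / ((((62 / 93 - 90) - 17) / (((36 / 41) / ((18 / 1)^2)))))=20 / 2274294231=0.00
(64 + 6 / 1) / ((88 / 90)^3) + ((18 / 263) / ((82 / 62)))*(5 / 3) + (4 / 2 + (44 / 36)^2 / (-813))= 2327793995850365 / 30244276754208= 76.97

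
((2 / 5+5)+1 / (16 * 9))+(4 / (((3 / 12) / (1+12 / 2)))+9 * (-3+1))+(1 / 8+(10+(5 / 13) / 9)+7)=363713 / 3120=116.57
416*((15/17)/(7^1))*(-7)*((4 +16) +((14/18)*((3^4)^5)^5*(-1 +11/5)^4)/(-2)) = 324168337520269271131285758933537655559444014462852992/2125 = 152549805891891421708840400000000000000000000000000.00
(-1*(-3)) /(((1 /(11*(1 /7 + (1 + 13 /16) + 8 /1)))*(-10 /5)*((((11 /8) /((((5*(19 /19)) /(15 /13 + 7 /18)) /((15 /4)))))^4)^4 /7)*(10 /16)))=-1.09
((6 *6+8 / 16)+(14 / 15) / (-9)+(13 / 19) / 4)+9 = 467521 / 10260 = 45.57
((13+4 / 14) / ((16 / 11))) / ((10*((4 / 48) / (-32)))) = -350.74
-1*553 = -553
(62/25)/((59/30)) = 372/295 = 1.26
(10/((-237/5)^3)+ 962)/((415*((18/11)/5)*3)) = 70434065548/29832310773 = 2.36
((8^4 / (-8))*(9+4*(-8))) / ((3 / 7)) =82432 / 3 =27477.33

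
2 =2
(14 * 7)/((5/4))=392/5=78.40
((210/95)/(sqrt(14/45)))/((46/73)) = 657 * sqrt(70)/874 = 6.29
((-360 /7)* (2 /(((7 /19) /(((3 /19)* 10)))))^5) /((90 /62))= -192844800000 /117649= -1639153.75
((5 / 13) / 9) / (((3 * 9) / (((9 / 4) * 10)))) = 25 / 702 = 0.04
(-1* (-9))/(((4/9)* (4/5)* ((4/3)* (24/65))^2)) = 1711125/16384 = 104.44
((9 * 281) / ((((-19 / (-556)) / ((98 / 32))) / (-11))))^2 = 6215521957339.63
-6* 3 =-18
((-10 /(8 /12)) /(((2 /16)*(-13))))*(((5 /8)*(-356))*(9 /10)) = -24030 /13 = -1848.46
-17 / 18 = -0.94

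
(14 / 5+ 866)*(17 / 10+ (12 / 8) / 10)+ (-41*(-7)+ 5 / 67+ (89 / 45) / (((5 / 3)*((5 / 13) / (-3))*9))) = 142709461 / 75375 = 1893.33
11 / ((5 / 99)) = 1089 / 5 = 217.80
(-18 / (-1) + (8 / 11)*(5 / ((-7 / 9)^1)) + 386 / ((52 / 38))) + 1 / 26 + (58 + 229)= 1166045 / 2002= 582.44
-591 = -591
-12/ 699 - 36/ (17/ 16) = -134276/ 3961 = -33.90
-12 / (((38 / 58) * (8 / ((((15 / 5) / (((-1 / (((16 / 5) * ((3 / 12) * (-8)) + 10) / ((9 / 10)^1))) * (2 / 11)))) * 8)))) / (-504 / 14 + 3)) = -757944 / 19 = -39891.79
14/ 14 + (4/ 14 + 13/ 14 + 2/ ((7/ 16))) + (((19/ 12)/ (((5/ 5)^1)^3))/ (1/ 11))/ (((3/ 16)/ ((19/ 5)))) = 226651/ 630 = 359.76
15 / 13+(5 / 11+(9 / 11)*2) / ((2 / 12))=1959 / 143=13.70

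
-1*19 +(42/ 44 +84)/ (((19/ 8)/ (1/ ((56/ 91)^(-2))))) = -192635/ 35321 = -5.45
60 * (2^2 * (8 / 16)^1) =120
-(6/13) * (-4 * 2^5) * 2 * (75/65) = 23040/169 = 136.33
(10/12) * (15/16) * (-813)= -20325/32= -635.16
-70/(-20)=7/2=3.50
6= 6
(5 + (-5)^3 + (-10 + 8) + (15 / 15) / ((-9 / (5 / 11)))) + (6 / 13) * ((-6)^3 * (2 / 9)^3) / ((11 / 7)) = -157975 / 1287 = -122.75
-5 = -5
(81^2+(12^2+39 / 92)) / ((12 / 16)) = 205633 / 23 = 8940.57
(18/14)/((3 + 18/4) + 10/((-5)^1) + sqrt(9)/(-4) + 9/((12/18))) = 0.07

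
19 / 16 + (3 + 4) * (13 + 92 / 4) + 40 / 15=12281 / 48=255.85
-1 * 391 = -391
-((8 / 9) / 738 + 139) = -461623 / 3321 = -139.00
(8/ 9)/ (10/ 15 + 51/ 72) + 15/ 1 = 1549/ 99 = 15.65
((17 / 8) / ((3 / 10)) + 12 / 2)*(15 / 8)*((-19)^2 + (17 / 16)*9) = 4654265 / 512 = 9090.36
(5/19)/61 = 5/1159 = 0.00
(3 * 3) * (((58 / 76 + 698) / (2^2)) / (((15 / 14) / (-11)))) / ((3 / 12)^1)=-6133743 / 95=-64565.72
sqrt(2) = 1.41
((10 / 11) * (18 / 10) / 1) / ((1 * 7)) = 0.23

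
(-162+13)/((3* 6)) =-149/18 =-8.28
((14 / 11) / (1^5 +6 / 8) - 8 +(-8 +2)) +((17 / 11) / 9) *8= -1178 / 99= -11.90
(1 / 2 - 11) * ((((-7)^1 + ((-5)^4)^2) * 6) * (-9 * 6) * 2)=2657764872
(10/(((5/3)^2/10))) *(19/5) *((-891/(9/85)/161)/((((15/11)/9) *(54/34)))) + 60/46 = -1039902/35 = -29711.49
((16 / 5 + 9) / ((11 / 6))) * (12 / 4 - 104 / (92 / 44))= -78690 / 253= -311.03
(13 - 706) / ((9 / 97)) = -7469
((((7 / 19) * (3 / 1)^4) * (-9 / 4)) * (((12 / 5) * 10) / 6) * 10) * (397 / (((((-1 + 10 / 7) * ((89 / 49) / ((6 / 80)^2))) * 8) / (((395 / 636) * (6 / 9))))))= -398.77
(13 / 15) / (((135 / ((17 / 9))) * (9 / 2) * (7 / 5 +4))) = 442 / 885735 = 0.00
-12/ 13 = -0.92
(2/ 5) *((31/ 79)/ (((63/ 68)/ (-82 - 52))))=-564944/ 24885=-22.70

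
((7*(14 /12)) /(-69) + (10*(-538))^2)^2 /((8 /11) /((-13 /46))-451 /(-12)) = 20533634099779710280943 /858079791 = 23929749092272.60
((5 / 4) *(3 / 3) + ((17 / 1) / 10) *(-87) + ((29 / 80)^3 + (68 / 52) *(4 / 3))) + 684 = 10765571971 / 19968000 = 539.14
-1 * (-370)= 370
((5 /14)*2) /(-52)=-5 /364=-0.01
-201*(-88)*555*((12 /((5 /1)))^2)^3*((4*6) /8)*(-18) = -316579613442048 /3125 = -101305476301.46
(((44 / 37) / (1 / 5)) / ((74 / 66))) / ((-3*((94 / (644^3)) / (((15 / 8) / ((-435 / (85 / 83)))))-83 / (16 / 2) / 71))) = 487596136165600 / 40328771067237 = 12.09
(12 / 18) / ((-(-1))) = 2 / 3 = 0.67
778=778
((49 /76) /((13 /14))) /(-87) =-343 /42978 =-0.01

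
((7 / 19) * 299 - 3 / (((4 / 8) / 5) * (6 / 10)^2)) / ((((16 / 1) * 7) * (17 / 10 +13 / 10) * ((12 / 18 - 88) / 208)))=-19877 / 104538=-0.19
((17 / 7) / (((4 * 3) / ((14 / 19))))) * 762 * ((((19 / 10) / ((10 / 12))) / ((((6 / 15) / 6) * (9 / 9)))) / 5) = 777.24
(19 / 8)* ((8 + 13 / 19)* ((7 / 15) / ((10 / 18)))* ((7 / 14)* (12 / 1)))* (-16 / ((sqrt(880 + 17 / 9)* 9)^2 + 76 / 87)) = -9396 / 403555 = -0.02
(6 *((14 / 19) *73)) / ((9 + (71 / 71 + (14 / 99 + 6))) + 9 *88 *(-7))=-0.06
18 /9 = 2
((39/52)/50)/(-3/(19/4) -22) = -57/86000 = -0.00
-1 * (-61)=61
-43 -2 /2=-44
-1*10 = -10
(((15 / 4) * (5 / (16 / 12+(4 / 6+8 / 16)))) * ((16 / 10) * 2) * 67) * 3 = 4824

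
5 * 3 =15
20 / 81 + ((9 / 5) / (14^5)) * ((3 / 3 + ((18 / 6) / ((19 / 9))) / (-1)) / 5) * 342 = 16800439 / 68068350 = 0.25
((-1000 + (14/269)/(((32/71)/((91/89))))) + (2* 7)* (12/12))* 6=-1132943967/191528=-5915.29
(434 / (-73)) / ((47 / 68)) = -29512 / 3431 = -8.60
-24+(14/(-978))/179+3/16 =-33349423/1400496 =-23.81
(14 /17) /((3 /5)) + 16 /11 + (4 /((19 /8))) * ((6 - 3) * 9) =514838 /10659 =48.30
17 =17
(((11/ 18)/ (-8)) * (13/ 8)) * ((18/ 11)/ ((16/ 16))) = -13/ 64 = -0.20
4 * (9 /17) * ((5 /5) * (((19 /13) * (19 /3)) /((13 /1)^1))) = 4332 /2873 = 1.51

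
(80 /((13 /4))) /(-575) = -0.04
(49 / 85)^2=2401 / 7225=0.33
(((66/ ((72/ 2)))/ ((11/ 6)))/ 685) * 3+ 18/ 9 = 1373/ 685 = 2.00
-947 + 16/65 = -61539/65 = -946.75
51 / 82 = 0.62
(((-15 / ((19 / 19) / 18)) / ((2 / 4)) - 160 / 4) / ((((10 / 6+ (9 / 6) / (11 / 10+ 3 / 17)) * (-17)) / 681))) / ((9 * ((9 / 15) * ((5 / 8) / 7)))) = 159993232 / 9435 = 16957.42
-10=-10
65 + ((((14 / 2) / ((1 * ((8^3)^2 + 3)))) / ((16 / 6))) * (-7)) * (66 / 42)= 136316209 / 2097176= 65.00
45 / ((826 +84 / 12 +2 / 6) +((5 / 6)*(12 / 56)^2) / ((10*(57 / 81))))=2010960 / 37240243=0.05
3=3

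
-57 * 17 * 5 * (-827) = 4006815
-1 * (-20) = 20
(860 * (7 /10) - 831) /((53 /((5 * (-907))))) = 1038515 /53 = 19594.62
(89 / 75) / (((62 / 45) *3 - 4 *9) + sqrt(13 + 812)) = -42542 / 214295 - 1335 *sqrt(33) / 42859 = -0.38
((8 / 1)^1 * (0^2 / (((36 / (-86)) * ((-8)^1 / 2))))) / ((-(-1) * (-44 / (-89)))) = 0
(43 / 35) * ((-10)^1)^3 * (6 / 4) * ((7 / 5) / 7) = -2580 / 7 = -368.57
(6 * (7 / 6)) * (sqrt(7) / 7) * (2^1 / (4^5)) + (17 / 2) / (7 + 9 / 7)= sqrt(7) / 512 + 119 / 116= 1.03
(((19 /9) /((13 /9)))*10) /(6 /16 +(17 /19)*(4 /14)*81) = 202160 /291603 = 0.69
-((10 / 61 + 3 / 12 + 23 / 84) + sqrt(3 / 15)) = -881 / 1281 - sqrt(5) / 5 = -1.13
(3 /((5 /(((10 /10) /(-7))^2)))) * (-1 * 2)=-6 /245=-0.02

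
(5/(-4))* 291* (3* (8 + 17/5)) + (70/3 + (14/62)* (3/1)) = -4618841/372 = -12416.24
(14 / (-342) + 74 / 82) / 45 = 1208 / 63099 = 0.02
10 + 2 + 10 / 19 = 238 / 19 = 12.53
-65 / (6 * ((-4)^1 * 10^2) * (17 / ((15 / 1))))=13 / 544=0.02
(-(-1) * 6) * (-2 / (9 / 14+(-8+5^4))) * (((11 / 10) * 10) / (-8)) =231 / 8647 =0.03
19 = 19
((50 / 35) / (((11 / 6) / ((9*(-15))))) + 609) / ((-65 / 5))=-38793 / 1001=-38.75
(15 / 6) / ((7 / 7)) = 5 / 2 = 2.50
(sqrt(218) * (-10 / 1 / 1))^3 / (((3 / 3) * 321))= -218000 * sqrt(218) / 321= -10027.20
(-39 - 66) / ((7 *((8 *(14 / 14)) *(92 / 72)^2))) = -1215 / 1058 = -1.15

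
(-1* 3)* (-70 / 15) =14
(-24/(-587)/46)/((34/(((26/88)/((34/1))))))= 39/171678716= 0.00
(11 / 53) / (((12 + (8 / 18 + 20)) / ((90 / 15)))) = 297 / 7738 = 0.04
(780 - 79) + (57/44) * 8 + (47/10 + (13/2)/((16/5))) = 1263847/1760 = 718.09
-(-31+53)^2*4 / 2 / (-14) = 484 / 7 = 69.14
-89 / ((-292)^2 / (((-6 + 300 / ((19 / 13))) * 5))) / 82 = -842385 / 66420656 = -0.01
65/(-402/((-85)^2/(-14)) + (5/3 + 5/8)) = 11271000/532447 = 21.17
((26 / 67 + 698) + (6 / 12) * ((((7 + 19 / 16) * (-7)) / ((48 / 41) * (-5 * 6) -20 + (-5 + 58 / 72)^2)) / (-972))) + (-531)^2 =906359579144225 / 3206543352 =282659.39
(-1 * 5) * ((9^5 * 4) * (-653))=771179940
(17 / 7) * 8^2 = 1088 / 7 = 155.43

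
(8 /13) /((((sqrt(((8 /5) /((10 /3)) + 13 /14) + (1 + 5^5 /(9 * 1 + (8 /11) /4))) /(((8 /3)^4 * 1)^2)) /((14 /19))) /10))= 626.30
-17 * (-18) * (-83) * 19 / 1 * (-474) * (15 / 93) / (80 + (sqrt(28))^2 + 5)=1143671940 / 3503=326483.57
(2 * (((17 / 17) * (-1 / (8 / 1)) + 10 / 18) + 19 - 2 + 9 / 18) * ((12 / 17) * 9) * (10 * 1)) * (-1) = -38730 / 17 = -2278.24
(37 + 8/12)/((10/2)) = 113/15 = 7.53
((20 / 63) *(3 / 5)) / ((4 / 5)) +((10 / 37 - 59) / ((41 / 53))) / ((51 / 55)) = -359440 / 4403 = -81.64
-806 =-806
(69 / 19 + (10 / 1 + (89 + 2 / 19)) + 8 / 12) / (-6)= -2947 / 171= -17.23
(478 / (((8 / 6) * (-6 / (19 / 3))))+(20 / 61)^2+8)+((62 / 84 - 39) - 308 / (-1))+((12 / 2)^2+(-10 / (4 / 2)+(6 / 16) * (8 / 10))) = -36086073 / 520940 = -69.27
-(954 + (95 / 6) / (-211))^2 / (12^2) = -1458464413561 / 230796864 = -6319.26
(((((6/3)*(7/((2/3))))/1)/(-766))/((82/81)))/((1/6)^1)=-5103/31406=-0.16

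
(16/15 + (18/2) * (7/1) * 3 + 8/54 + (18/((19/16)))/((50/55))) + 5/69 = 12209662/58995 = 206.96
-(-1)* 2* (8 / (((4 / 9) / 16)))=576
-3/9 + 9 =26/3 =8.67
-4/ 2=-2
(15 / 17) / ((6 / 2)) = 5 / 17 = 0.29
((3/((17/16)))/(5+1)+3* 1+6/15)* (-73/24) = -24017/2040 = -11.77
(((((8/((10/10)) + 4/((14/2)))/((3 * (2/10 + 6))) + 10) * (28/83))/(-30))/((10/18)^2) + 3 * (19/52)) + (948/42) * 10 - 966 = -17316529949/23414300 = -739.57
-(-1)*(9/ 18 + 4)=9/ 2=4.50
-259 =-259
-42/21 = -2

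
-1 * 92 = -92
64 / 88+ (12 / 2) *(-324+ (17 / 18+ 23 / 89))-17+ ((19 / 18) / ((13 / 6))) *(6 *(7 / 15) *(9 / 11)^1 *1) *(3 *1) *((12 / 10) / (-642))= -199474351298 / 102134175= -1953.06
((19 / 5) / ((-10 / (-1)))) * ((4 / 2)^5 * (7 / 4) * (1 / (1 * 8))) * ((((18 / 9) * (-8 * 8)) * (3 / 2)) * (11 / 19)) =-7392 / 25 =-295.68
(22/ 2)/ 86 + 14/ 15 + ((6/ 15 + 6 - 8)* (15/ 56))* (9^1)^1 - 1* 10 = -115547/ 9030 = -12.80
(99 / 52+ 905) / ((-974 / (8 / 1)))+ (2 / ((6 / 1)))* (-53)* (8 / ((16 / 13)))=-4645013 / 37986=-122.28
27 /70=0.39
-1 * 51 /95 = -51 /95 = -0.54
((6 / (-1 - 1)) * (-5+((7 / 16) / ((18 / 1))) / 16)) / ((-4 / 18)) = -69099 / 1024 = -67.48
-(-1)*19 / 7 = 19 / 7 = 2.71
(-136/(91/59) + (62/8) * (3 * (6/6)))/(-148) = 23633/53872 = 0.44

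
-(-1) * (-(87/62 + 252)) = -15711/62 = -253.40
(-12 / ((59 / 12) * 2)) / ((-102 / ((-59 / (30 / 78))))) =-156 / 85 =-1.84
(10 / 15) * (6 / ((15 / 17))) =68 / 15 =4.53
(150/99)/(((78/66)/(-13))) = -50/3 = -16.67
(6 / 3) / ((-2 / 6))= -6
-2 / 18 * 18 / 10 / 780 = -0.00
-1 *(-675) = 675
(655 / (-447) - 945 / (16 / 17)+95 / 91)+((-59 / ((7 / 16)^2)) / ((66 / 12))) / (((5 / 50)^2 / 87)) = -24485324138465 / 50114064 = -488591.87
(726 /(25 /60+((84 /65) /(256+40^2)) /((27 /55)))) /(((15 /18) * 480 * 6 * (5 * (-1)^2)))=410553 /2837125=0.14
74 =74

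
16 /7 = 2.29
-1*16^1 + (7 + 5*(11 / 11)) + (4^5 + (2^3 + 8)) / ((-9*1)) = -1076 / 9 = -119.56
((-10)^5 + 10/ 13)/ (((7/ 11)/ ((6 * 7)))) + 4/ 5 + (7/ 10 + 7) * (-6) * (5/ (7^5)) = -1030020953993/ 156065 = -6599948.44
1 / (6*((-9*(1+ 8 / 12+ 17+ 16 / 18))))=-1 / 1056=-0.00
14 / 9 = 1.56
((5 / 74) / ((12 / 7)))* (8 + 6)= 245 / 444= 0.55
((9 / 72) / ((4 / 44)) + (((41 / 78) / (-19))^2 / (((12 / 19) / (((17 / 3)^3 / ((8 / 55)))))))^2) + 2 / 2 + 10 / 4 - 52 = -44.83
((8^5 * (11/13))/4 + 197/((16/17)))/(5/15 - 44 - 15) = -4455987/36608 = -121.72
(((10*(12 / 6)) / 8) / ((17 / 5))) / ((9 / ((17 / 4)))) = 25 / 72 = 0.35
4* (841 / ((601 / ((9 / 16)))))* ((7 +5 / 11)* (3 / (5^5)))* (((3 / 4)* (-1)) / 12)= -930987 / 661100000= -0.00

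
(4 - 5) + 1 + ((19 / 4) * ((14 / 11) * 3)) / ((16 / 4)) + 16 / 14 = 3497 / 616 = 5.68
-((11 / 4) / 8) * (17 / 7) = -187 / 224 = -0.83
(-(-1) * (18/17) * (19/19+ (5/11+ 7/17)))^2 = 39463524/10106041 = 3.90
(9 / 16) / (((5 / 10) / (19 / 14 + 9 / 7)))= 333 / 112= 2.97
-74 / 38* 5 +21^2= 8194 / 19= 431.26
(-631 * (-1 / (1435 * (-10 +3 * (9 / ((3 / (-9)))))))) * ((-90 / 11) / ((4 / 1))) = 5679 / 574574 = 0.01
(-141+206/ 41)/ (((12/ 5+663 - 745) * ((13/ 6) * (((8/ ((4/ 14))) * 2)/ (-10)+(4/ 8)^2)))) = -1672500/ 11349169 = -0.15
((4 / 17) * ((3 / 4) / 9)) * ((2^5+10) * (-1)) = -0.82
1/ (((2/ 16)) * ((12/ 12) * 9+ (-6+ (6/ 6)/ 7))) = 28/ 11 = 2.55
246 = 246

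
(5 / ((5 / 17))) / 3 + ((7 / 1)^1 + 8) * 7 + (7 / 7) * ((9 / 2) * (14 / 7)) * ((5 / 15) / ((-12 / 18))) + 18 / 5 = 3293 / 30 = 109.77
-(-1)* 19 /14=19 /14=1.36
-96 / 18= -16 / 3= -5.33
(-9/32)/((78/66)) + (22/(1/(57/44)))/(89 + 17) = 681/22048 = 0.03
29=29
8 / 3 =2.67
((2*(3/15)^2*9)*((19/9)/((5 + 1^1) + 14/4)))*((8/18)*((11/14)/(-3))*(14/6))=-88/2025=-0.04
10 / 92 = 5 / 46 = 0.11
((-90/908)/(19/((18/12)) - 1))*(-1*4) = 54/1589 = 0.03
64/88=8/11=0.73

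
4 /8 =1 /2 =0.50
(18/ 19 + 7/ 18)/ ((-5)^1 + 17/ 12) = -914/ 2451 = -0.37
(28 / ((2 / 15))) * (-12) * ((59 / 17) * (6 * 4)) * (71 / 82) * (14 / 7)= -253350720 / 697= -363487.40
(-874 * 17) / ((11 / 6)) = -89148 / 11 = -8104.36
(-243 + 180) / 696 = -21 / 232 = -0.09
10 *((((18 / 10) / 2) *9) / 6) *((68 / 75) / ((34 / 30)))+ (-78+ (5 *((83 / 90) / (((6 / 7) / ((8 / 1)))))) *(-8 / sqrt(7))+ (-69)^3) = -1642881 / 5 - 1328 *sqrt(7) / 27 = -328706.33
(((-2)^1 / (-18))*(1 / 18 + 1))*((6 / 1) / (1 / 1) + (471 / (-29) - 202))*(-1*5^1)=584725 / 4698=124.46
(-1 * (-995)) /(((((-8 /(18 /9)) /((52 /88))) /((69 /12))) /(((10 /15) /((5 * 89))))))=-1.27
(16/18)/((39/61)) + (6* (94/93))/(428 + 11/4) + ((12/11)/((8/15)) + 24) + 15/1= 17508659501/412455186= 42.45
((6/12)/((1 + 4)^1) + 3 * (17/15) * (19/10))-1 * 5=39/25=1.56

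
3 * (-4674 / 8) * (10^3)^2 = -1752750000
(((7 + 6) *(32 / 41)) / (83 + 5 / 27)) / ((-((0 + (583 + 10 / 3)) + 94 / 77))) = -1297296 / 6249186175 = -0.00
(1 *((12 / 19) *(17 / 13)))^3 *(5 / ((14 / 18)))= 382034880 / 105484561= 3.62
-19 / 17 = -1.12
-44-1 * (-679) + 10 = 645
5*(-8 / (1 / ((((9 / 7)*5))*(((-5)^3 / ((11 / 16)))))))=3600000 / 77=46753.25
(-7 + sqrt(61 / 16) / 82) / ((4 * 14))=-1 / 8 + sqrt(61) / 18368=-0.12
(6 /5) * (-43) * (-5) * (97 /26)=12513 /13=962.54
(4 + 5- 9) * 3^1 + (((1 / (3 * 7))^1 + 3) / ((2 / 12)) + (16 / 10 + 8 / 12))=2158 / 105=20.55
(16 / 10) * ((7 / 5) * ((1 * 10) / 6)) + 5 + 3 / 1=176 / 15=11.73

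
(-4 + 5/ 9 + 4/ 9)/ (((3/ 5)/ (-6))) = 30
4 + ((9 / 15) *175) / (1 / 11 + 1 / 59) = 977.50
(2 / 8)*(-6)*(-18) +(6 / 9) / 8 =325 / 12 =27.08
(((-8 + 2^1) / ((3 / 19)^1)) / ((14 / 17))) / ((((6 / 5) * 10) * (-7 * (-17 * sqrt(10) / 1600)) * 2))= -380 * sqrt(10) / 147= -8.17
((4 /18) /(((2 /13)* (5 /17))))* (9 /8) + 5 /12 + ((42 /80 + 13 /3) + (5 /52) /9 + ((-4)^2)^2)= 624337 /2340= 266.81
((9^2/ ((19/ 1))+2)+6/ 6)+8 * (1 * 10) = 1658/ 19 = 87.26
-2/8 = -1/4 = -0.25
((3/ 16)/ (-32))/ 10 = -3/ 5120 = -0.00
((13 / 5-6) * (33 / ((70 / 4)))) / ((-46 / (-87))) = -48807 / 4025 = -12.13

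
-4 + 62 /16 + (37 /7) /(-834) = -3067 /23352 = -0.13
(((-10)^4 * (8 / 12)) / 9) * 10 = 200000 / 27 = 7407.41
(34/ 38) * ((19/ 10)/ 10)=0.17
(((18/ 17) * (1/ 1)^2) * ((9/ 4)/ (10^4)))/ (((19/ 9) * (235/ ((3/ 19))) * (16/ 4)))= 2187/ 115375600000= 0.00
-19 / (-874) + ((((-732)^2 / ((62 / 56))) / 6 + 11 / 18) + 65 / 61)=31574629850 / 391437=80663.38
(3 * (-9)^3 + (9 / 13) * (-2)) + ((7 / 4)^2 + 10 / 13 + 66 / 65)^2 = -2341545119 / 1081600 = -2164.89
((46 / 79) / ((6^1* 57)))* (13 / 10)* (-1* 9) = -0.02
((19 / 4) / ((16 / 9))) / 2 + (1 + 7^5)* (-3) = -6454101 / 128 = -50422.66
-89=-89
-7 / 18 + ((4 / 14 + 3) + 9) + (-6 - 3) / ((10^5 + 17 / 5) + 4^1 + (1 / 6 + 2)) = 4497396193 / 378036162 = 11.90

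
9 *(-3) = -27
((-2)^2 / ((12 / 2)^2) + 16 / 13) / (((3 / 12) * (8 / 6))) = 157 / 39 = 4.03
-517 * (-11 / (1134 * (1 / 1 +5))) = 5687 / 6804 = 0.84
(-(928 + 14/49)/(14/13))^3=-75349294606053/117649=-640458436.59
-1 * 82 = -82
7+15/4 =10.75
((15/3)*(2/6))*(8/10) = 4/3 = 1.33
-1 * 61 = -61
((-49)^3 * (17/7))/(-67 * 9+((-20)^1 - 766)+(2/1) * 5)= 207.19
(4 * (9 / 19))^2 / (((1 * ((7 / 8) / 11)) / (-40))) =-1805.27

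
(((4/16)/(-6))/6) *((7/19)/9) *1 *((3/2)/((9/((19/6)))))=-7/46656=-0.00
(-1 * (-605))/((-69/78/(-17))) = 267410/23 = 11626.52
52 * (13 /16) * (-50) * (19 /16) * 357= -28658175 /32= -895567.97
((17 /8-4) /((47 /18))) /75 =-9 /940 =-0.01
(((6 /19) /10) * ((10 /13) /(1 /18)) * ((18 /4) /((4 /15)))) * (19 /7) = 3645 /182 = 20.03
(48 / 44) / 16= 3 / 44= 0.07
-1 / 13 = -0.08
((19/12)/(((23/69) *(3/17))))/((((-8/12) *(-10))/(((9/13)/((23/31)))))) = 90117/23920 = 3.77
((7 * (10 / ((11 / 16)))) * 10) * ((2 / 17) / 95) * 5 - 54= -169462 / 3553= -47.70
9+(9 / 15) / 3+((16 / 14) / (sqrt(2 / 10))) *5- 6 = 16 / 5+40 *sqrt(5) / 7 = 15.98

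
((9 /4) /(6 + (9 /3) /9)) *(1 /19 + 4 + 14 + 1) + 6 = 9219 /722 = 12.77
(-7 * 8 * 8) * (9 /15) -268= -2684 /5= -536.80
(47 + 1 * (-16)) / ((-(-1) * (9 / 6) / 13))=806 / 3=268.67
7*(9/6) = 21/2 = 10.50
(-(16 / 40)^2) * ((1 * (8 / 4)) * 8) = -64 / 25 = -2.56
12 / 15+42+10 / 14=43.51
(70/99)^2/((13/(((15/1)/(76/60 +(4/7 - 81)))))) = -214375/29418246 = -0.01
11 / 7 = 1.57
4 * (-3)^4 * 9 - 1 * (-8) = 2924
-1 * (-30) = 30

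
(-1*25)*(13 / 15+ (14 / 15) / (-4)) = -15.83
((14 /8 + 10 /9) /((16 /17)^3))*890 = 225187355 /73728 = 3054.30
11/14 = 0.79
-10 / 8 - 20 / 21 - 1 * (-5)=235 / 84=2.80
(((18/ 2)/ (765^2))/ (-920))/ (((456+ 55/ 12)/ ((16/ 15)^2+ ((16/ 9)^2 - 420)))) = 420898/ 27897895209375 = 0.00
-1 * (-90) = 90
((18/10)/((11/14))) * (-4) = -504/55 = -9.16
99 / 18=11 / 2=5.50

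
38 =38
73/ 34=2.15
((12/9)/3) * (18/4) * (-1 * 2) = -4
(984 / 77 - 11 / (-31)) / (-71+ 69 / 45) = -470265 / 2487254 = -0.19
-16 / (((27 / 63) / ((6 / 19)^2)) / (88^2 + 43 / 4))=-10422384 / 361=-28870.87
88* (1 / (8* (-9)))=-11 / 9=-1.22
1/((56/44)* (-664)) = -11/9296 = -0.00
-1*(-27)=27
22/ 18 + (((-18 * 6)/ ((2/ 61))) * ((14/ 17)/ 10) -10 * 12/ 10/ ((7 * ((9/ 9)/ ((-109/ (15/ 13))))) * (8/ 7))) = -196373/ 1530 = -128.35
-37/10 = -3.70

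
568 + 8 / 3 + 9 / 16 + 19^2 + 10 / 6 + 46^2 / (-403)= 17963713 / 19344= 928.65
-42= -42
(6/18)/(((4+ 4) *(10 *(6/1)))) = 1/1440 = 0.00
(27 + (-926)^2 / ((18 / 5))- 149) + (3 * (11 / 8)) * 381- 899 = 17189165 / 72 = 238738.40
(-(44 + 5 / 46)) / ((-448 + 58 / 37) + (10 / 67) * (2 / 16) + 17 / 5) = 0.10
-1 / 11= -0.09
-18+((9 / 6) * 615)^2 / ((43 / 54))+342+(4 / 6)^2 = 827429195 / 774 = 1069029.97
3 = 3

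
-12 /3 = -4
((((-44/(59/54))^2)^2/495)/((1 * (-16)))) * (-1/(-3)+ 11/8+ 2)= -74612111904/60586805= -1231.49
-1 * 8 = -8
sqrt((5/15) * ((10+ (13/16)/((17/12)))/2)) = sqrt(73338)/204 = 1.33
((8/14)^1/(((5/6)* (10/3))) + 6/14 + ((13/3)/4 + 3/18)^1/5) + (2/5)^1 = 899/700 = 1.28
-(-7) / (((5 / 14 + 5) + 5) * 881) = 98 / 127745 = 0.00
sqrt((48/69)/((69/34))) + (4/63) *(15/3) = 20/63 + 4 *sqrt(102)/69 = 0.90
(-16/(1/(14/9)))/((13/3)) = -5.74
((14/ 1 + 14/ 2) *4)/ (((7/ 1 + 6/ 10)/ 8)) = 1680/ 19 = 88.42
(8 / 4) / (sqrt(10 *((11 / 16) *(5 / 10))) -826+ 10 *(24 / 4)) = -24512 / 9388041 -8 *sqrt(55) / 9388041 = -0.00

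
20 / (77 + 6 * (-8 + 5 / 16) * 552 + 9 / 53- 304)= -212 / 272291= -0.00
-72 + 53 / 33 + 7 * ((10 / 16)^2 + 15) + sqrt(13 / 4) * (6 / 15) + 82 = sqrt(13) / 5 + 252047 / 2112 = 120.06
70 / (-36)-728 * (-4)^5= 13418461 / 18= 745470.06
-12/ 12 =-1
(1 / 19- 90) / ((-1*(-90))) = -1709 / 1710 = -1.00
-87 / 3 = -29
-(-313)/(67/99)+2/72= 1115599/2412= 462.52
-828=-828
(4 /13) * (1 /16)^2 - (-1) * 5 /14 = 2087 /5824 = 0.36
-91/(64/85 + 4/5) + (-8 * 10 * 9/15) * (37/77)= -75457/924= -81.66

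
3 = 3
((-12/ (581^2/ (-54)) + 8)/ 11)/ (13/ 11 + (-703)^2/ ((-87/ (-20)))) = 234998832/ 36702032316271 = 0.00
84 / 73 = 1.15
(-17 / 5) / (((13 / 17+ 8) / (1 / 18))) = -0.02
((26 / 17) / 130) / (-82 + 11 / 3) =-3 / 19975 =-0.00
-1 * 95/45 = -19/9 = -2.11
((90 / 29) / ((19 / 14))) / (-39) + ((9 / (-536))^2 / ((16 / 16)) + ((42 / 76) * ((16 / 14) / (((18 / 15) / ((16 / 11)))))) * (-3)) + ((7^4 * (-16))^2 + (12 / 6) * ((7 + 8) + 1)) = 33407310212469790617 / 22636913728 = 1475789085.64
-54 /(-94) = 27 /47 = 0.57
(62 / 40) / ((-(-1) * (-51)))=-31 / 1020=-0.03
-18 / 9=-2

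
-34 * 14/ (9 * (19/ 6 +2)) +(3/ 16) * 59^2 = 955967/ 1488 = 642.45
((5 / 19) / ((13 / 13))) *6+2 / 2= 49 / 19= 2.58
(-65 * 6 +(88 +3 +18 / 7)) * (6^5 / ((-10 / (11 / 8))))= 2218590 / 7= 316941.43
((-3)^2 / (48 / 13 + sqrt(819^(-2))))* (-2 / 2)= -7371 / 3025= -2.44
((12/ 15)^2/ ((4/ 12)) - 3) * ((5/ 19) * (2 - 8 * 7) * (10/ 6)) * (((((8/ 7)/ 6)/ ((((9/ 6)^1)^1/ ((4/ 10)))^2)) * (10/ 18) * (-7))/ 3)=-128/ 285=-0.45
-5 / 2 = -2.50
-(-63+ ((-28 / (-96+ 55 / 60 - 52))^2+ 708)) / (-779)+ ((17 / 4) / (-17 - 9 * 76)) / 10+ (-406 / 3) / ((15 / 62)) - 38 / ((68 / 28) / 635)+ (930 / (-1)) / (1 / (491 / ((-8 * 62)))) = -4983690019446605059 / 520554639549150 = -9573.81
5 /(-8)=-5 /8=-0.62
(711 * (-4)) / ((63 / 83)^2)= -2176924 / 441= -4936.34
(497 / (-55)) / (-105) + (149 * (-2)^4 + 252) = 2174771 / 825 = 2636.09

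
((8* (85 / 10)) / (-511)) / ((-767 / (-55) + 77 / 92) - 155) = 344080 / 362555011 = 0.00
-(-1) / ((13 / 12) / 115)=106.15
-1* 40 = -40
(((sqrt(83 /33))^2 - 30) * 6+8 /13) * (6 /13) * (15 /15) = -140964 /1859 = -75.83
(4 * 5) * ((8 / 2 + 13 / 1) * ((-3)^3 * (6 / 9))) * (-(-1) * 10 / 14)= -30600 / 7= -4371.43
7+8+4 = 19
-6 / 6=-1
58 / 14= 29 / 7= 4.14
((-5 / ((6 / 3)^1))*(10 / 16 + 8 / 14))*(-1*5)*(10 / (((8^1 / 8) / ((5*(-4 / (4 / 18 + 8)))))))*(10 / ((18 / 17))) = -3559375 / 1036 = -3435.69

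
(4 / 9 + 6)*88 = 5104 / 9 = 567.11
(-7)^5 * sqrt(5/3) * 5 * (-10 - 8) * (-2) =-1008420 * sqrt(15) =-3905593.87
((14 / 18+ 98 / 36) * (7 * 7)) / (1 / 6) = 1029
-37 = -37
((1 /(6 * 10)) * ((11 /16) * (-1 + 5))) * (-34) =-187 /120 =-1.56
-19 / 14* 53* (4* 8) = -16112 / 7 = -2301.71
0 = 0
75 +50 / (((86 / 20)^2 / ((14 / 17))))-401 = -10177158 / 31433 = -323.77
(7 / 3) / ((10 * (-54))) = -7 / 1620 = -0.00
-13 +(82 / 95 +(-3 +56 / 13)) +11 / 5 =-10657 / 1235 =-8.63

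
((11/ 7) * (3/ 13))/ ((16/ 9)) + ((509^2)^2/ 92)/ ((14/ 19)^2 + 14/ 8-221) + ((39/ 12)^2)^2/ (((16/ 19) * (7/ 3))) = -9031757180990459089/ 2707442110464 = -3335900.39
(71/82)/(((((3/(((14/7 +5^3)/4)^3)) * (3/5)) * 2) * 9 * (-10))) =-145435193/1700352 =-85.53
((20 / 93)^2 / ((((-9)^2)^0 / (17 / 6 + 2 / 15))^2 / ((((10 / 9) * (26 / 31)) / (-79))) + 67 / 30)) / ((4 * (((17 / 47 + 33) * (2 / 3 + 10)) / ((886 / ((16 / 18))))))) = -2412000937125 / 551052119629312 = -0.00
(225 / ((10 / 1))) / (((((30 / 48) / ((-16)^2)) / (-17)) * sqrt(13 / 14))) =-156672 * sqrt(182) / 13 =-162586.22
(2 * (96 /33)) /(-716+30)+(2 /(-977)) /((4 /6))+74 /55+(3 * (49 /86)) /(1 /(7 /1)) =21079942759 /1585075030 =13.30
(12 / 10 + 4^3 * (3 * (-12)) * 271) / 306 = -2040.47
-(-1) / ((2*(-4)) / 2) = -1 / 4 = -0.25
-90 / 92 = -45 / 46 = -0.98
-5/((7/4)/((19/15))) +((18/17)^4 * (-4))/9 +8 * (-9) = -133611124/1753941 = -76.18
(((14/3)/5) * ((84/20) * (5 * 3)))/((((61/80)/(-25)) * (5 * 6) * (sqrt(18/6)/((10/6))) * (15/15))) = -19600 * sqrt(3)/549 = -61.84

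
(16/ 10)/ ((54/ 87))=116/ 45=2.58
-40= -40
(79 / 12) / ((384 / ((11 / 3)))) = 869 / 13824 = 0.06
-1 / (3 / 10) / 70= -1 / 21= -0.05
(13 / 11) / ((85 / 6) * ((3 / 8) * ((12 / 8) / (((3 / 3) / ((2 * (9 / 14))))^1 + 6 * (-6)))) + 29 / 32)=65936 / 37939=1.74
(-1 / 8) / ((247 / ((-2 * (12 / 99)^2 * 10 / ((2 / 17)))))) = 340 / 268983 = 0.00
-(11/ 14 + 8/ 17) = -299/ 238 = -1.26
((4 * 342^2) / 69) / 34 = 77976 / 391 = 199.43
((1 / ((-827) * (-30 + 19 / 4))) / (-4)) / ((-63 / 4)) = 4 / 5262201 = 0.00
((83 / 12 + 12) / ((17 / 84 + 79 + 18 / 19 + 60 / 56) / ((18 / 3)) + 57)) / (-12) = -30191 / 1350922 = -0.02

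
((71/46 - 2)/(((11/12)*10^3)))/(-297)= 7/4174500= 0.00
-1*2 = -2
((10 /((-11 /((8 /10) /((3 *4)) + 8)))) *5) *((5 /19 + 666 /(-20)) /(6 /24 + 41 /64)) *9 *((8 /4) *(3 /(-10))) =-13257024 /1805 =-7344.61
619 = 619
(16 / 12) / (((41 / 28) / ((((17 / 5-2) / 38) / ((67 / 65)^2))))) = 331240 / 10490793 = 0.03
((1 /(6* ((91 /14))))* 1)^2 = 1 /1521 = 0.00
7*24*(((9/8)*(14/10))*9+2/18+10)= 61201/15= 4080.07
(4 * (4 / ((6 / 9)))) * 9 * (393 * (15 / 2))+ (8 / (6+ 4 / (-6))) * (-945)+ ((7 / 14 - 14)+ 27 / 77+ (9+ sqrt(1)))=48913430 / 77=635239.35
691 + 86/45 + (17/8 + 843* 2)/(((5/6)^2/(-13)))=-2781791/90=-30908.79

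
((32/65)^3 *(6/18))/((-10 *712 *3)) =-2048/1099873125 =-0.00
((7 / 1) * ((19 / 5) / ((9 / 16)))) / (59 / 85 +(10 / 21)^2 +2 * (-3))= -1772624 / 190391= -9.31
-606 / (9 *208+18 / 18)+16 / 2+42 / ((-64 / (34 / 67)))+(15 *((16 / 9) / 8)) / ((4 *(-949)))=41972728445 / 5716366032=7.34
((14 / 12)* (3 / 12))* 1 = 7 / 24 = 0.29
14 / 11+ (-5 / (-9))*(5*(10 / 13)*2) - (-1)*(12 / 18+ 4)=13144 / 1287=10.21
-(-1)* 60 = 60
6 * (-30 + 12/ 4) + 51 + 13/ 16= -1763/ 16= -110.19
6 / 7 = 0.86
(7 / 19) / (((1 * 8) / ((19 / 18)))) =7 / 144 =0.05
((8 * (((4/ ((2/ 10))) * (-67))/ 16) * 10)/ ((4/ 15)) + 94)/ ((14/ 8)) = -100124/ 7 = -14303.43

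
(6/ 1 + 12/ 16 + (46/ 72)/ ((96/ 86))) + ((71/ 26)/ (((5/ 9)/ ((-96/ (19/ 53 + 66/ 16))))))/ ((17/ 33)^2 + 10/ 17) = -391326197071757/ 3374261616960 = -115.97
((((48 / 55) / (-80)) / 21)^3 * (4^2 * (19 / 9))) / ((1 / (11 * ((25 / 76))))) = -4 / 233454375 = -0.00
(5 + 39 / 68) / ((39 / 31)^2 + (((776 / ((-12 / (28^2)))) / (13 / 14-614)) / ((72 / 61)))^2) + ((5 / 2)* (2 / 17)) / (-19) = -4696688797798126859 / 327414012728170164140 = -0.01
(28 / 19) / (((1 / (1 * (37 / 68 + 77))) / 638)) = 23549218 / 323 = 72907.80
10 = 10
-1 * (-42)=42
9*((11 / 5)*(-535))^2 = 12467961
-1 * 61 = -61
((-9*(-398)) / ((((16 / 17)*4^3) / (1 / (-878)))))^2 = 927019809 / 202082615296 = 0.00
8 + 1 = 9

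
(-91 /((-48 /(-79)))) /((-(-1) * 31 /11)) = -79079 /1488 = -53.14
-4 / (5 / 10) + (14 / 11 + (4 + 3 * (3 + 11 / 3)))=190 / 11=17.27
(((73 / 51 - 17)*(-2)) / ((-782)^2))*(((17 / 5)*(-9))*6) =-7146 / 764405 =-0.01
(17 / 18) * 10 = 85 / 9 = 9.44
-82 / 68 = -1.21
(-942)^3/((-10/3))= 250769066.40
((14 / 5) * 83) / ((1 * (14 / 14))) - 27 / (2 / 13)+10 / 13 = 7497 / 130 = 57.67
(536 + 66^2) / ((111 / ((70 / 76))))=40.59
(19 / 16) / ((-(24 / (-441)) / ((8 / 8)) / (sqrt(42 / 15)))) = 2793 *sqrt(70) / 640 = 36.51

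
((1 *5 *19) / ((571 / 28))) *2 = 5320 / 571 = 9.32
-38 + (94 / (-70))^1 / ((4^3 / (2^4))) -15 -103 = -21887 / 140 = -156.34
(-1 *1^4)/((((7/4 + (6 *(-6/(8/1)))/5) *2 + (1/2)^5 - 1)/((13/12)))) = -40/27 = -1.48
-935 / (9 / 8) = -831.11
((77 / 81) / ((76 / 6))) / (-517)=-7 / 48222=-0.00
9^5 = 59049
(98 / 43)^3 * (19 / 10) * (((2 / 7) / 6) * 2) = 2554664 / 1192605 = 2.14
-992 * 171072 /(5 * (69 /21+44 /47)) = -18610808832 /2315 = -8039226.28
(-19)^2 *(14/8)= 2527/4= 631.75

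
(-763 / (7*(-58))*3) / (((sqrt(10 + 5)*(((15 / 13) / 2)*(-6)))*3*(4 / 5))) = -1417*sqrt(15) / 31320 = -0.18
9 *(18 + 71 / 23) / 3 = 1455 / 23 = 63.26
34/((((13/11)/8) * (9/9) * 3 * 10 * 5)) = 1496/975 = 1.53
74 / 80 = 0.92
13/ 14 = 0.93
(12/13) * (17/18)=34/39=0.87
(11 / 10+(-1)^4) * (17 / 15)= 119 / 50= 2.38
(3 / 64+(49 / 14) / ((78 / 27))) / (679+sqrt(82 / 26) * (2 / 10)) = 17772825 / 9589650176 - 5235 * sqrt(533) / 124665452288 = 0.00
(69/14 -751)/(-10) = 74.61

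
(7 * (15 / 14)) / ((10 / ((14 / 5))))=21 / 10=2.10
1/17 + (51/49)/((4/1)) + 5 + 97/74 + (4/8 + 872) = 108382643/123284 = 879.13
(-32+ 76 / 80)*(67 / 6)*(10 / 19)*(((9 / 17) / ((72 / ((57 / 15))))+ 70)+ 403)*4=-4461088671 / 12920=-345285.50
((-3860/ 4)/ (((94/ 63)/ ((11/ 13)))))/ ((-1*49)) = 95535/ 8554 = 11.17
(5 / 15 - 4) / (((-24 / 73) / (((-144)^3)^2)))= 99439286943744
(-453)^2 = 205209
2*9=18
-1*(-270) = 270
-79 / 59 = -1.34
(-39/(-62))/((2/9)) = 351/124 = 2.83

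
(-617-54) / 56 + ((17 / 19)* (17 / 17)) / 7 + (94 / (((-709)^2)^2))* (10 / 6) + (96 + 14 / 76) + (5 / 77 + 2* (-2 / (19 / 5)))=739444223420580551 / 8872387648664232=83.34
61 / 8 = 7.62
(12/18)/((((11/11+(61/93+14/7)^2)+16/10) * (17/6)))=86490/3548597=0.02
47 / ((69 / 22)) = 1034 / 69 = 14.99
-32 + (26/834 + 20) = -4991/417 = -11.97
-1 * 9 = -9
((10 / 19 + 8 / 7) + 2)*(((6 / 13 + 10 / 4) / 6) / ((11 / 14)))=1708 / 741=2.30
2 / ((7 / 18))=36 / 7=5.14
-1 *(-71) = 71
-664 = -664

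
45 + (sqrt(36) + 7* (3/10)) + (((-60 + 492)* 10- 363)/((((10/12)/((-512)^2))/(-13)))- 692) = -161819400437/10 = -16181940043.70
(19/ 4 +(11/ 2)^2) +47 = 82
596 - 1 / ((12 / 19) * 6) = 42893 / 72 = 595.74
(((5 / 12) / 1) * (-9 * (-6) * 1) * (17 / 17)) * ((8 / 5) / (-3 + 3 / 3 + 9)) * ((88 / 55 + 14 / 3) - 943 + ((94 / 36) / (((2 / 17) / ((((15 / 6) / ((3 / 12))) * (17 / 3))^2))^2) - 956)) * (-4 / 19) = -16206637702256 / 7695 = -2106125757.28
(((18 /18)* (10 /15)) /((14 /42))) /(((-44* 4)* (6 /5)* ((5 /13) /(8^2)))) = -52 /33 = -1.58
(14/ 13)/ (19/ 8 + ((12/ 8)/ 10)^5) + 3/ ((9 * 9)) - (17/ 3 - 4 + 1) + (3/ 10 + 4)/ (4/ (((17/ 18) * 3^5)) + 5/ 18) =6397964959478/ 516387653145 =12.39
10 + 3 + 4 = 17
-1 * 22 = -22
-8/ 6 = -4/ 3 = -1.33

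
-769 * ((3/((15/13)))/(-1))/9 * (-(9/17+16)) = -2809157/765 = -3672.10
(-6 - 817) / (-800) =1.03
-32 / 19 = -1.68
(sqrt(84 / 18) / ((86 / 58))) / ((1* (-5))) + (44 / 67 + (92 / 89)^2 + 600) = 319339812 / 530707- 29* sqrt(42) / 645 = 601.43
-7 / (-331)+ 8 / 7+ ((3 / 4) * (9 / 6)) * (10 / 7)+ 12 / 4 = 7641 / 1324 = 5.77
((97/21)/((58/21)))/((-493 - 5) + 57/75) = -2425/720998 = -0.00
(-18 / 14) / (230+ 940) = -0.00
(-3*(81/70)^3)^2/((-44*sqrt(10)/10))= -2541865828329*sqrt(10)/5176556000000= -1.55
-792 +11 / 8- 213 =-8029 / 8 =-1003.62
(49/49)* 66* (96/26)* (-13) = -3168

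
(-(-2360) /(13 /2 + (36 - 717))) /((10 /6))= -2832 /1349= -2.10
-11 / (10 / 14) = -15.40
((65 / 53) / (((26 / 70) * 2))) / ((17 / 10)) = 875 / 901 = 0.97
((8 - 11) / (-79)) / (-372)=-1 / 9796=-0.00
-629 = -629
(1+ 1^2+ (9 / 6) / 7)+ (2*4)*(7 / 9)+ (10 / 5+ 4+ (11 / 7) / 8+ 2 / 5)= 37883 / 2520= 15.03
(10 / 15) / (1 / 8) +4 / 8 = 35 / 6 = 5.83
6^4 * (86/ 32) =3483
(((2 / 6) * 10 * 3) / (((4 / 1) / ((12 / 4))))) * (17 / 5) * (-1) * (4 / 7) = -102 / 7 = -14.57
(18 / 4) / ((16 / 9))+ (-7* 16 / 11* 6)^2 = 14460489 / 3872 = 3734.63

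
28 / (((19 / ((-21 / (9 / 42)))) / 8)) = -21952 / 19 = -1155.37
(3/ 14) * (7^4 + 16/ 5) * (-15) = -108189/ 14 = -7727.79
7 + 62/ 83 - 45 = -3092/ 83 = -37.25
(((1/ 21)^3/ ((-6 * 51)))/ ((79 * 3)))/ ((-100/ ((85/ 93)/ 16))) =1/ 1175740997760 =0.00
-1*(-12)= 12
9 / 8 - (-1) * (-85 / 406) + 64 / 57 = 188695 / 92568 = 2.04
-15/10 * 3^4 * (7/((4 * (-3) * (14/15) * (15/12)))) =243/4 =60.75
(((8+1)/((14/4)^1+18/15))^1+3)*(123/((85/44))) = 1250172/3995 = 312.93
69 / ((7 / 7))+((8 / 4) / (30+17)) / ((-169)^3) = 69.00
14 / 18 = 7 / 9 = 0.78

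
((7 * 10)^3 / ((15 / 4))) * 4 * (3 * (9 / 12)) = 823200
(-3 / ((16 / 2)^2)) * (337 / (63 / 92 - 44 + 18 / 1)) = 0.62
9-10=-1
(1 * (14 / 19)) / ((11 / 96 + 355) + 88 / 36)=576 / 279509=0.00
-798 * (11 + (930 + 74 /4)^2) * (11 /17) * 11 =-173739368187 /34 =-5109981417.26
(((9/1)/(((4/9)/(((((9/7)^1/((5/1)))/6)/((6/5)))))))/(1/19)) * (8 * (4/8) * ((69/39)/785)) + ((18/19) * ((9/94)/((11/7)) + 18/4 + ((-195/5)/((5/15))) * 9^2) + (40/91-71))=-25385832045209/2806824020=-9044.33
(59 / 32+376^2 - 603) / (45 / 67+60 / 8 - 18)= -301821265 / 21072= -14323.33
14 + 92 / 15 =302 / 15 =20.13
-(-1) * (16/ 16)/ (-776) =-1/ 776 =-0.00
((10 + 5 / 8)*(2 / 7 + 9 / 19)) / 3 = 2.69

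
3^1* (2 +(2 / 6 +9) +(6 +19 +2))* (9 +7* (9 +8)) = 14720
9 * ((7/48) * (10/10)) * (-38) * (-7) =2793/8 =349.12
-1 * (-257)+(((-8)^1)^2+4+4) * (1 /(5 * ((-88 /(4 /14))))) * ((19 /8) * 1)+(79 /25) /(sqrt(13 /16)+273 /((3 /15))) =907218338743 /3531526460 - 316 * sqrt(13) /745289675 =256.89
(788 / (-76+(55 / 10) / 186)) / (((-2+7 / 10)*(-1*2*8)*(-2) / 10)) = 916050 / 367393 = 2.49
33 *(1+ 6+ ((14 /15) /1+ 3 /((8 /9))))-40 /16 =14827 /40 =370.68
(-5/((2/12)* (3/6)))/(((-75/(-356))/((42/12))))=-4984/5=-996.80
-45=-45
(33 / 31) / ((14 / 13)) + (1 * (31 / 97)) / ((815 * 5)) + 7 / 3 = 1709604737 / 514648050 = 3.32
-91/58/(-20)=91/1160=0.08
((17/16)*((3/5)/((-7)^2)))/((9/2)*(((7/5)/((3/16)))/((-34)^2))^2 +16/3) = 63893565/26193107584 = 0.00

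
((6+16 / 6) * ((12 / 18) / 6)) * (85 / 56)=1105 / 756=1.46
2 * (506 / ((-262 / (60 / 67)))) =-30360 / 8777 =-3.46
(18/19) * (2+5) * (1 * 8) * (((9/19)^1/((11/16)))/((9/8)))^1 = 129024/3971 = 32.49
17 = 17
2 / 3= 0.67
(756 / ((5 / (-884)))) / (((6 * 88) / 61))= -849303 / 55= -15441.87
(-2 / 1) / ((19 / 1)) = -0.11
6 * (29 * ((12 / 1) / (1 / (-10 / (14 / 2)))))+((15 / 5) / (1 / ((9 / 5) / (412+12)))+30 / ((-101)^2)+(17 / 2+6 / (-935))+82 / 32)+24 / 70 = -168234702777573 / 56617182160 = -2971.44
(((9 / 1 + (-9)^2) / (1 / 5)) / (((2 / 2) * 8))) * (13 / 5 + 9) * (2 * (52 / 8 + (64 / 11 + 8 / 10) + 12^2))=4510863 / 22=205039.23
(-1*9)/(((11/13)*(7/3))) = -351/77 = -4.56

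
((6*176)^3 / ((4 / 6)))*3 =5299126272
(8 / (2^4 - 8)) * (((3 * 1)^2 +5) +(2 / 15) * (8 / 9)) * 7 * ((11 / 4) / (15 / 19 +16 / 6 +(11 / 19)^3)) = 71902897 / 965700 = 74.46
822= 822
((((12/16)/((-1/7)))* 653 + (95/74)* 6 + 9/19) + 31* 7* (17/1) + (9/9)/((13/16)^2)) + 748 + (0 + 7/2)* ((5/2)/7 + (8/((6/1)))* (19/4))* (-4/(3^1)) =4222386817/4277052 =987.22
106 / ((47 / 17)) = 1802 / 47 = 38.34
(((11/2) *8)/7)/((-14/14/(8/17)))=-2.96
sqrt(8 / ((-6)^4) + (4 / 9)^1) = sqrt(146) / 18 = 0.67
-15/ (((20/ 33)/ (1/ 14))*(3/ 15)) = -495/ 56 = -8.84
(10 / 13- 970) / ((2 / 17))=-107100 / 13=-8238.46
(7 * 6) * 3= 126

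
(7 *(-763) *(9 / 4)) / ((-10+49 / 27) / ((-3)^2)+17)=-11680767 / 15640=-746.85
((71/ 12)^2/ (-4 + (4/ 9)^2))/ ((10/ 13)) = -589797/ 49280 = -11.97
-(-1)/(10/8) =4/5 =0.80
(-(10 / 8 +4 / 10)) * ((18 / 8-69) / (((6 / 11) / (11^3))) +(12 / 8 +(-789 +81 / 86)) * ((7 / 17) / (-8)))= 268687.06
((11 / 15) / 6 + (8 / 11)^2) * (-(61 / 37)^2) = -26385611 / 14908410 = -1.77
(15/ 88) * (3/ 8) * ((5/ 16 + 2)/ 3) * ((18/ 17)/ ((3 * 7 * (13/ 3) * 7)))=4995/ 60988928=0.00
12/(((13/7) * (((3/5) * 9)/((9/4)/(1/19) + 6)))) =175/3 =58.33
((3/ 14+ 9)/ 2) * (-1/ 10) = -129/ 280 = -0.46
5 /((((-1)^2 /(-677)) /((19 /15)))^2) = 165456769 /45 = 3676817.09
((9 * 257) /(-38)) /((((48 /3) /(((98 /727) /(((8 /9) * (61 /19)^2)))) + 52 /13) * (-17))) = 19380627 /5908094728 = 0.00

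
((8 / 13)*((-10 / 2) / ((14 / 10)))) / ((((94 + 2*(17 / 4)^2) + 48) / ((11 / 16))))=-44 / 5187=-0.01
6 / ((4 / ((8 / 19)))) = 0.63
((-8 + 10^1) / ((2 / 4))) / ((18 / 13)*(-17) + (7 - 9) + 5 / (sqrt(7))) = -120848 / 767343 - 3380*sqrt(7) / 767343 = -0.17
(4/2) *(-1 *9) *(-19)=342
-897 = -897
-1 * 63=-63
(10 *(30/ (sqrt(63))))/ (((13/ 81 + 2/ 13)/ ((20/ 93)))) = 702000 *sqrt(7)/ 71827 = 25.86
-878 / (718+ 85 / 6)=-5268 / 4393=-1.20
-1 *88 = -88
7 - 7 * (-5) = 42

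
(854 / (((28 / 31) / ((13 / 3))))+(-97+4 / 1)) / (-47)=-24025 / 282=-85.20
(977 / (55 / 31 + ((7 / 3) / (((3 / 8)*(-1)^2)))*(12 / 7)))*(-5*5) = -2271525 / 1157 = -1963.29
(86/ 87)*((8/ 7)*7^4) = 235984/ 87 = 2712.46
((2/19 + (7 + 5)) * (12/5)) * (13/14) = 3588/133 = 26.98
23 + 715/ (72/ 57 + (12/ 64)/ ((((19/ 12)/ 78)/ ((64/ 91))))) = 118831/ 1032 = 115.15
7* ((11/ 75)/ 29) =0.04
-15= -15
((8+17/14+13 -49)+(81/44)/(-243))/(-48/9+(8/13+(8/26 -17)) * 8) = 321841/1608992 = 0.20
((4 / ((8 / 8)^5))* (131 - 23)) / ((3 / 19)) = 2736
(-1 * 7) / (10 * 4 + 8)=-7 / 48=-0.15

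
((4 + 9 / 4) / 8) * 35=875 / 32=27.34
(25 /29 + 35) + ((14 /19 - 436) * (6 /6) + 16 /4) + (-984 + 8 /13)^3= -1151203404625106 /1210547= -950977867.55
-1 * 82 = -82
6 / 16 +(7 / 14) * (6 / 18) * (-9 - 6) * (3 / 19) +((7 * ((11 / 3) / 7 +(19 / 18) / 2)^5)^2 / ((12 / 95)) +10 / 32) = 3084140133756973316363022173 / 4805561889566834376572928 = 641.79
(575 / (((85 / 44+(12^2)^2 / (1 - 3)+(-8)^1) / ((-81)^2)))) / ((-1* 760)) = 2766555 / 5781814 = 0.48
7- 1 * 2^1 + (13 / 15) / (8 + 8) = 1213 / 240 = 5.05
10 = 10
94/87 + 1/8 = 839/696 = 1.21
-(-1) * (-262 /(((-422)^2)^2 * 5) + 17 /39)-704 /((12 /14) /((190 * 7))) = -3377733148653543629 /3092106327960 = -1092372.90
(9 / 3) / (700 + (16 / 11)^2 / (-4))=121 / 28212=0.00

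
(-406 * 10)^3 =-66923416000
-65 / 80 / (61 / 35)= -455 / 976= -0.47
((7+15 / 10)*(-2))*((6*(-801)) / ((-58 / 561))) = -22917411 / 29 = -790255.55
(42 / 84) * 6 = 3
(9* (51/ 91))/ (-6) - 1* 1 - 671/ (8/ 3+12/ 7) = -1297691/ 8372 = -155.00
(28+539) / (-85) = -567 / 85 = -6.67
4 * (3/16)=3/4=0.75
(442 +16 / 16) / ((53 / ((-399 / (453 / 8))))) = -58.90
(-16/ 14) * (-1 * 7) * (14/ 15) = 112/ 15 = 7.47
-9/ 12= -0.75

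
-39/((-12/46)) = 299/2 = 149.50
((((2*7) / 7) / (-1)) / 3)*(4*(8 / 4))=-16 / 3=-5.33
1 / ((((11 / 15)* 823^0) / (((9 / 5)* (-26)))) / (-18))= 12636 / 11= 1148.73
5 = 5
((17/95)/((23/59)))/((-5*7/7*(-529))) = 1003/5779325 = 0.00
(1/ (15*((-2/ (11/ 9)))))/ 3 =-11/ 810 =-0.01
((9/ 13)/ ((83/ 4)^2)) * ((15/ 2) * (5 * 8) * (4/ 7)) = 172800/ 626899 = 0.28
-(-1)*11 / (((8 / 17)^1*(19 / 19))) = 187 / 8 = 23.38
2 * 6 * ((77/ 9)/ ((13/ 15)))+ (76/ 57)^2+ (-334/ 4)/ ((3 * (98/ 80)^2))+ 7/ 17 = 487603175/ 4775589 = 102.10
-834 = -834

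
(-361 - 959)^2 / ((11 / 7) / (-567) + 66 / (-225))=-15717240000 / 2671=-5884402.85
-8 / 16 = -1 / 2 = -0.50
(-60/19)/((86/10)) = -300/817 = -0.37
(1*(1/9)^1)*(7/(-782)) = -7/7038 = -0.00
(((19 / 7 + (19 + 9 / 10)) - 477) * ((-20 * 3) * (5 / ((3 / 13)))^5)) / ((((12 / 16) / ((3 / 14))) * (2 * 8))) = 2324600901.32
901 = 901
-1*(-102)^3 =1061208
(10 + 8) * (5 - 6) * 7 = -126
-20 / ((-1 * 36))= 5 / 9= 0.56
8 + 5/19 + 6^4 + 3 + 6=24952/19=1313.26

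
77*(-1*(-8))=616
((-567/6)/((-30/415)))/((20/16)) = 5229/5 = 1045.80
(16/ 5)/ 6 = 8/ 15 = 0.53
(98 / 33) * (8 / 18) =392 / 297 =1.32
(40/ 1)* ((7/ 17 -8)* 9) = -46440/ 17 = -2731.76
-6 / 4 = -3 / 2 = -1.50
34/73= 0.47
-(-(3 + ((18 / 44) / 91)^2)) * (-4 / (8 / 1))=-12024093 / 8016008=-1.50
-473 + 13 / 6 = -2825 / 6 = -470.83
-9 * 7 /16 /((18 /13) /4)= -91 /8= -11.38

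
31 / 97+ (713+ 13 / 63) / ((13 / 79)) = 344339305 / 79443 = 4334.42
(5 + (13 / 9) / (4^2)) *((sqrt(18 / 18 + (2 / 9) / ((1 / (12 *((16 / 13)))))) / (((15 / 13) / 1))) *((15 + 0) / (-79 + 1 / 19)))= -13927 *sqrt(6513) / 648000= -1.73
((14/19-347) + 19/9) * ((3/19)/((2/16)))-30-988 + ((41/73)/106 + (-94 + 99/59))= -763919413109/494434986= -1545.04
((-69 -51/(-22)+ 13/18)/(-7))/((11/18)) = 15.42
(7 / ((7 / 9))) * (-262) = -2358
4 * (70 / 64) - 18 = -109 / 8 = -13.62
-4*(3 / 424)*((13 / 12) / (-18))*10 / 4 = 65 / 15264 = 0.00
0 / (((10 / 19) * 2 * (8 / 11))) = 0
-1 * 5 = -5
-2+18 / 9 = 0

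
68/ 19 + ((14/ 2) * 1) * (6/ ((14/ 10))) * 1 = 638/ 19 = 33.58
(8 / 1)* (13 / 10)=52 / 5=10.40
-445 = -445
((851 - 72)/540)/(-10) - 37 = -200579/5400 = -37.14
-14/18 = -7/9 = -0.78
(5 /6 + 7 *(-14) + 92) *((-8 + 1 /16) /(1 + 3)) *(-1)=-10.25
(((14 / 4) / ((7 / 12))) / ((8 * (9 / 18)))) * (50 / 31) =75 / 31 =2.42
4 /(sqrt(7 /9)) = 12 *sqrt(7) /7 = 4.54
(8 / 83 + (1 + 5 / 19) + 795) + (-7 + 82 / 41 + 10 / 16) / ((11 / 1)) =795.96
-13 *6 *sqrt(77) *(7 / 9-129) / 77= 30004 *sqrt(77) / 231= 1139.76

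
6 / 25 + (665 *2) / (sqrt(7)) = 502.93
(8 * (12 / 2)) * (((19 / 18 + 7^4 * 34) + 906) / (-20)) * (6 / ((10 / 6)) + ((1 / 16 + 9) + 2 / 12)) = -2541439.10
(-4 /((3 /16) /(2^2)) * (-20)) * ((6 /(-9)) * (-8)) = 81920 /9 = 9102.22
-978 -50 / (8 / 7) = -1021.75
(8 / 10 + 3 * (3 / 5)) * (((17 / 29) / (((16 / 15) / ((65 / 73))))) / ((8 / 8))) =43095 / 33872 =1.27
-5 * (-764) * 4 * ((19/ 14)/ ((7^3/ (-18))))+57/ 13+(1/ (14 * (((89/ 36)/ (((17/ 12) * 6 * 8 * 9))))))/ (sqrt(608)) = -33830583/ 31213+1377 * sqrt(38)/ 11837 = -1083.14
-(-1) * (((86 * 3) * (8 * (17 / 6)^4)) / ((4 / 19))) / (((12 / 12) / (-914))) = -31184152249 / 54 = -577484300.91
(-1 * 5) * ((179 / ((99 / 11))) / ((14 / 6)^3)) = -2685 / 343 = -7.83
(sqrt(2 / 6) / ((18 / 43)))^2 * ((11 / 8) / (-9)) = -20339 / 69984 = -0.29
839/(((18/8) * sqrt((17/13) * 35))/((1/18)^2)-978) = 3555682/101257701 + 67959 * sqrt(7735)/33752567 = 0.21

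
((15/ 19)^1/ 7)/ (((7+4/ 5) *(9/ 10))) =250/ 15561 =0.02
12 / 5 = 2.40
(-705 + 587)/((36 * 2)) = -1.64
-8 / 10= -4 / 5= -0.80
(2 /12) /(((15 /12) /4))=8 /15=0.53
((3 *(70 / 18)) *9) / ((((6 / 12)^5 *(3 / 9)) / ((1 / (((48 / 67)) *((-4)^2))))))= 7035 / 8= 879.38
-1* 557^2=-310249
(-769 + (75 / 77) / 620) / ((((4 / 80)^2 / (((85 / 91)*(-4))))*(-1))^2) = -33951243728000000 / 19766747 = -1717593882.70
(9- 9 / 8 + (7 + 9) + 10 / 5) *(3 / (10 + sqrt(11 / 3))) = 9315 / 1156- 621 *sqrt(33) / 2312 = 6.51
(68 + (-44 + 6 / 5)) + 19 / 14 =1859 / 70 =26.56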